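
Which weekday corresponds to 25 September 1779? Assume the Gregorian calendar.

Saturday

Doomsday rule: the anchor day for the 1700s is Sunday. For year 79: 79÷12 = 6 r 7, and 7÷4 = 1, so 6+7+1 = 14.
Sunday + 14 ≡ Sunday — that's 1779's doomsday.
In September the doomsday date is Sep 5.
Sep 25 is 20 days after Sep 5; 20 mod 7 = 6, so Sunday + 6 = Saturday.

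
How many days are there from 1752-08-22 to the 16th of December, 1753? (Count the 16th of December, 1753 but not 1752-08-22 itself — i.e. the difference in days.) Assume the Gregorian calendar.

Aug 22, 1752 → Aug 22, 1753: 365 days.
Aug 22, 1753 → Sep 22, 1753: 31 days (August has 31).
Sep 22, 1753 → Oct 22, 1753: 30 days (September has 30).
Oct 22, 1753 → Nov 22, 1753: 31 days (October has 31).
Nov 22, 1753 → Dec 16, 1753: 24 days.
Total: 481 days.

481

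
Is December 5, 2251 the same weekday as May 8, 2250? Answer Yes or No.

From May 8, 2250 to Dec 5, 2251 is 576 days.
576 mod 7 = 2, so they are different weekdays.
(May 8, 2250 is a Wednesday; Dec 5, 2251 is a Friday.)

No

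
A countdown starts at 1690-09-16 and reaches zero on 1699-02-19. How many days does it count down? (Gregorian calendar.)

3078

Sep 16, 1690 → Sep 16, 1691: 365 days.
Sep 16, 1691 → Sep 16, 1692: 366 days (Feb 29, 1692 is in that span).
Sep 16, 1692 → Sep 16, 1693: 365 days.
Sep 16, 1693 → Sep 16, 1694: 365 days.
Sep 16, 1694 → Sep 16, 1695: 365 days.
Sep 16, 1695 → Sep 16, 1696: 366 days (Feb 29, 1696 is in that span).
Sep 16, 1696 → Sep 16, 1697: 365 days.
Sep 16, 1697 → Sep 16, 1698: 365 days.
Sep 16, 1698 → Oct 16, 1698: 30 days (September has 30).
Oct 16, 1698 → Nov 16, 1698: 31 days (October has 31).
Nov 16, 1698 → Dec 16, 1698: 30 days (November has 30).
Dec 16, 1698 → Jan 16, 1699: 31 days (December has 31).
Jan 16, 1699 → Feb 16, 1699: 31 days (January has 31).
Feb 16, 1699 → Feb 19, 1699: 3 days.
Total: 3078 days.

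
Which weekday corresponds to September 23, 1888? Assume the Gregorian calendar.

Doomsday rule: the anchor day for the 1800s is Friday. For year 88: 88÷12 = 7 r 4, and 4÷4 = 1, so 7+4+1 = 12.
Friday + 12 ≡ Wednesday — that's 1888's doomsday.
In September the doomsday date is Sep 5.
Sep 23 is 18 days after Sep 5; 18 mod 7 = 4, so Wednesday + 4 = Sunday.

Sunday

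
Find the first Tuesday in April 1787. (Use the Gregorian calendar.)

April 1, 1787 is a Sunday.
The first Tuesday is therefore April 3 (2 days later).

April 3, 1787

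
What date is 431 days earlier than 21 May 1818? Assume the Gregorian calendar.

March 16, 1817

−365 (one year) → May 21, 1817 (66 left).
−21 → Apr 30, 1817 (end of Apr, 30 days; 45 left).
−30 → Mar 31, 1817 (end of Mar, 31 days; 15 left).
−15 → Mar 16, 1817.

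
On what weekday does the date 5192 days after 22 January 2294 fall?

Jan 22, 2294 is a Monday.
5192 mod 7 = 5, so 5192 days after a Monday is Monday + 5 = Saturday.

Saturday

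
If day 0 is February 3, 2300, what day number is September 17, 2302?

956

Feb 3, 2300 → Feb 3, 2301: 365 days.
Feb 3, 2301 → Feb 3, 2302: 365 days.
Feb 3, 2302 → Mar 3, 2302: 28 days (February has 28).
Mar 3, 2302 → Apr 3, 2302: 31 days (March has 31).
Apr 3, 2302 → May 3, 2302: 30 days (April has 30).
May 3, 2302 → Jun 3, 2302: 31 days (May has 31).
Jun 3, 2302 → Jul 3, 2302: 30 days (June has 30).
Jul 3, 2302 → Aug 3, 2302: 31 days (July has 31).
Aug 3, 2302 → Sep 3, 2302: 31 days (August has 31).
Sep 3, 2302 → Sep 17, 2302: 14 days.
Total: 956 days.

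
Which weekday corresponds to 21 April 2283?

Doomsday rule: the anchor day for the 2200s is Friday. For year 83: 83÷12 = 6 r 11, and 11÷4 = 2, so 6+11+2 = 19.
Friday + 19 ≡ Wednesday — that's 2283's doomsday.
In April the doomsday date is Apr 4.
Apr 21 is 17 days after Apr 4; 17 mod 7 = 3, so Wednesday + 3 = Saturday.

Saturday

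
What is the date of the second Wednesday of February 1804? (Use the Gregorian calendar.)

February 8, 1804

February 1, 1804 is a Wednesday.
The first Wednesday is therefore February 1 (same day).
The second Wednesday is 1 + 1×7 = February 8.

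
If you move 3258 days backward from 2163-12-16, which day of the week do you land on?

First find the weekday of Dec 16, 2163. Doomsday rule: the anchor day for the 2100s is Sunday. For year 63: 63÷12 = 5 r 3, and 3÷4 = 0, so 5+3+0 = 8.
Sunday + 8 ≡ Monday — that's 2163's doomsday.
In December the doomsday date is Dec 12.
Dec 16 is 4 days after Dec 12; 4 mod 7 = 4, so Monday + 4 = Friday.
3258 mod 7 = 3, so 3258 days before a Friday is Friday − 3 = Tuesday.

Tuesday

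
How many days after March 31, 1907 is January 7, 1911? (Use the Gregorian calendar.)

Mar 31, 1907 → Mar 31, 1908: 366 days (Feb 29, 1908 is in that span).
Mar 31, 1908 → Mar 31, 1909: 365 days.
Mar 31, 1909 → Mar 31, 1910: 365 days.
Mar 31, 1910 → Apr 30, 1910: 30 days (March has 31).
Apr 30, 1910 → May 30, 1910: 30 days (April has 30).
May 30, 1910 → Jun 30, 1910: 31 days (May has 31).
Jun 30, 1910 → Jul 30, 1910: 30 days (June has 30).
Jul 30, 1910 → Aug 30, 1910: 31 days (July has 31).
Aug 30, 1910 → Sep 30, 1910: 31 days (August has 31).
Sep 30, 1910 → Oct 30, 1910: 30 days (September has 30).
Oct 30, 1910 → Nov 30, 1910: 31 days (October has 31).
Nov 30, 1910 → Dec 30, 1910: 30 days (November has 30).
Dec 30, 1910 → Jan 7, 1911: 8 days.
Total: 1378 days.

1378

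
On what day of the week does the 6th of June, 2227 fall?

Wednesday

Doomsday rule: the anchor day for the 2200s is Friday. For year 27: 27÷12 = 2 r 3, and 3÷4 = 0, so 2+3+0 = 5.
Friday + 5 ≡ Wednesday — that's 2227's doomsday.
In June the doomsday date is Jun 6.
Jun 6 is the doomsday itself: Wednesday.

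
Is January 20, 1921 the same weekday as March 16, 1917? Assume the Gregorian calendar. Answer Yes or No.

No

From Mar 16, 1917 to Jan 20, 1921 is 1406 days.
1406 mod 7 = 6, so they are different weekdays.
(Mar 16, 1917 is a Friday; Jan 20, 1921 is a Thursday.)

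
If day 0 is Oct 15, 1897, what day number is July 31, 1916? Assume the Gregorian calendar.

6863

Oct 15, 1897 → Oct 15, 1898: 365 days.
Oct 15, 1898 → Oct 15, 1899: 365 days.
Oct 15, 1899 → Oct 15, 1900: 365 days.
Oct 15, 1900 → Oct 15, 1901: 365 days.
Oct 15, 1901 → Oct 15, 1902: 365 days.
Oct 15, 1902 → Oct 15, 1903: 365 days.
Oct 15, 1903 → Oct 15, 1904: 366 days (Feb 29, 1904 is in that span).
Oct 15, 1904 → Oct 15, 1905: 365 days.
Oct 15, 1905 → Oct 15, 1906: 365 days.
Oct 15, 1906 → Oct 15, 1907: 365 days.
Oct 15, 1907 → Oct 15, 1908: 366 days (Feb 29, 1908 is in that span).
Oct 15, 1908 → Oct 15, 1909: 365 days.
Oct 15, 1909 → Oct 15, 1910: 365 days.
Oct 15, 1910 → Oct 15, 1911: 365 days.
Oct 15, 1911 → Oct 15, 1912: 366 days (Feb 29, 1912 is in that span).
Oct 15, 1912 → Oct 15, 1913: 365 days.
Oct 15, 1913 → Oct 15, 1914: 365 days.
Oct 15, 1914 → Oct 15, 1915: 365 days.
Oct 15, 1915 → Nov 15, 1915: 31 days (October has 31).
Nov 15, 1915 → Dec 15, 1915: 30 days (November has 30).
Dec 15, 1915 → Jan 15, 1916: 31 days (December has 31).
Jan 15, 1916 → Feb 15, 1916: 31 days (January has 31).
Feb 15, 1916 → Mar 15, 1916: 29 days (February has 29).
Mar 15, 1916 → Apr 15, 1916: 31 days (March has 31).
Apr 15, 1916 → May 15, 1916: 30 days (April has 30).
May 15, 1916 → Jun 15, 1916: 31 days (May has 31).
Jun 15, 1916 → Jul 15, 1916: 30 days (June has 30).
Jul 15, 1916 → Jul 31, 1916: 16 days.
Total: 6863 days.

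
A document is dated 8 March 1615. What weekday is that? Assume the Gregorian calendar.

Sunday

Doomsday rule: the anchor day for the 1600s is Tuesday. For year 15: 15÷12 = 1 r 3, and 3÷4 = 0, so 1+3+0 = 4.
Tuesday + 4 ≡ Saturday — that's 1615's doomsday.
In March the doomsday date is Mar 14.
Mar 8 is 6 days before Mar 14; 6 mod 7 = 6, so Saturday − 6 = Sunday.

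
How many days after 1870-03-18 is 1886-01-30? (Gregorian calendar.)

Mar 18, 1870 → Mar 18, 1871: 365 days.
Mar 18, 1871 → Mar 18, 1872: 366 days (Feb 29, 1872 is in that span).
Mar 18, 1872 → Mar 18, 1873: 365 days.
Mar 18, 1873 → Mar 18, 1874: 365 days.
Mar 18, 1874 → Mar 18, 1875: 365 days.
Mar 18, 1875 → Mar 18, 1876: 366 days (Feb 29, 1876 is in that span).
Mar 18, 1876 → Mar 18, 1877: 365 days.
Mar 18, 1877 → Mar 18, 1878: 365 days.
Mar 18, 1878 → Mar 18, 1879: 365 days.
Mar 18, 1879 → Mar 18, 1880: 366 days (Feb 29, 1880 is in that span).
Mar 18, 1880 → Mar 18, 1881: 365 days.
Mar 18, 1881 → Mar 18, 1882: 365 days.
Mar 18, 1882 → Mar 18, 1883: 365 days.
Mar 18, 1883 → Mar 18, 1884: 366 days (Feb 29, 1884 is in that span).
Mar 18, 1884 → Mar 18, 1885: 365 days.
Mar 18, 1885 → Apr 18, 1885: 31 days (March has 31).
Apr 18, 1885 → May 18, 1885: 30 days (April has 30).
May 18, 1885 → Jun 18, 1885: 31 days (May has 31).
Jun 18, 1885 → Jul 18, 1885: 30 days (June has 30).
Jul 18, 1885 → Aug 18, 1885: 31 days (July has 31).
Aug 18, 1885 → Sep 18, 1885: 31 days (August has 31).
Sep 18, 1885 → Oct 18, 1885: 30 days (September has 30).
Oct 18, 1885 → Nov 18, 1885: 31 days (October has 31).
Nov 18, 1885 → Dec 18, 1885: 30 days (November has 30).
Dec 18, 1885 → Jan 18, 1886: 31 days (December has 31).
Jan 18, 1886 → Jan 30, 1886: 12 days.
Total: 5797 days.

5797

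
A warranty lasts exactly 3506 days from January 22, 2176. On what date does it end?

+366 (one year; includes Feb 29, 2176) → Jan 22, 2177 (3140 left).
+365 (one year) → Jan 22, 2178 (2775 left).
+365 (one year) → Jan 22, 2179 (2410 left).
+365 (one year) → Jan 22, 2180 (2045 left).
+366 (one year; includes Feb 29, 2180) → Jan 22, 2181 (1679 left).
+365 (one year) → Jan 22, 2182 (1314 left).
+365 (one year) → Jan 22, 2183 (949 left).
+365 (one year) → Jan 22, 2184 (584 left).
+366 (one year; includes Feb 29, 2184) → Jan 22, 2185 (218 left).
Jan has 31 days: +10 → Feb 1, 2185 (208 left).
Feb has 28 days: +28 → Mar 1, 2185 (180 left).
Mar has 31 days: +31 → Apr 1, 2185 (149 left).
Apr has 30 days: +30 → May 1, 2185 (119 left).
May has 31 days: +31 → Jun 1, 2185 (88 left).
Jun has 30 days: +30 → Jul 1, 2185 (58 left).
Jul has 31 days: +31 → Aug 1, 2185 (27 left).
+27 → Aug 28, 2185.

August 28, 2185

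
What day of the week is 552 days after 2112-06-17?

Thursday

First find the weekday of Jun 17, 2112. Doomsday rule: the anchor day for the 2100s is Sunday. For year 12: 12÷12 = 1 r 0, and 0÷4 = 0, so 1+0+0 = 1.
Sunday + 1 ≡ Monday — that's 2112's doomsday.
In June the doomsday date is Jun 6.
Jun 17 is 11 days after Jun 6; 11 mod 7 = 4, so Monday + 4 = Friday.
552 mod 7 = 6, so 552 days after a Friday is Friday + 6 = Thursday.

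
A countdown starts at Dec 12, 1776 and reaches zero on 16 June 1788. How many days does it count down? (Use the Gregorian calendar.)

4204

Dec 12, 1776 → Dec 12, 1777: 365 days.
Dec 12, 1777 → Dec 12, 1778: 365 days.
Dec 12, 1778 → Dec 12, 1779: 365 days.
Dec 12, 1779 → Dec 12, 1780: 366 days (Feb 29, 1780 is in that span).
Dec 12, 1780 → Dec 12, 1781: 365 days.
Dec 12, 1781 → Dec 12, 1782: 365 days.
Dec 12, 1782 → Dec 12, 1783: 365 days.
Dec 12, 1783 → Dec 12, 1784: 366 days (Feb 29, 1784 is in that span).
Dec 12, 1784 → Dec 12, 1785: 365 days.
Dec 12, 1785 → Dec 12, 1786: 365 days.
Dec 12, 1786 → Dec 12, 1787: 365 days.
Dec 12, 1787 → Jan 12, 1788: 31 days (December has 31).
Jan 12, 1788 → Feb 12, 1788: 31 days (January has 31).
Feb 12, 1788 → Mar 12, 1788: 29 days (February has 29).
Mar 12, 1788 → Apr 12, 1788: 31 days (March has 31).
Apr 12, 1788 → May 12, 1788: 30 days (April has 30).
May 12, 1788 → Jun 12, 1788: 31 days (May has 31).
Jun 12, 1788 → Jun 16, 1788: 4 days.
Total: 4204 days.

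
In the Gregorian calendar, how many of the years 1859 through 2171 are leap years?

76

Multiples of 4 in [1859,2171]: 78.
Of those, multiples of 100: 3 (not leap unless ÷400).
Multiples of 400: 1.
Leap years = 78 − 3 + 1 = 76.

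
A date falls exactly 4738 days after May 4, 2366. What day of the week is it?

May 4, 2366 is a Wednesday.
4738 mod 7 = 6, so 4738 days after a Wednesday is Wednesday + 6 = Tuesday.

Tuesday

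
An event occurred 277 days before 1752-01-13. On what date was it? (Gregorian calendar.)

−13 → Dec 31, 1751 (end of Dec, 31 days; 264 left).
−31 → Nov 30, 1751 (end of Nov, 30 days; 233 left).
−30 → Oct 31, 1751 (end of Oct, 31 days; 203 left).
−31 → Sep 30, 1751 (end of Sep, 30 days; 172 left).
−30 → Aug 31, 1751 (end of Aug, 31 days; 142 left).
−31 → Jul 31, 1751 (end of Jul, 31 days; 111 left).
−31 → Jun 30, 1751 (end of Jun, 30 days; 80 left).
−30 → May 31, 1751 (end of May, 31 days; 50 left).
−31 → Apr 30, 1751 (end of Apr, 30 days; 19 left).
−19 → Apr 11, 1751.

April 11, 1751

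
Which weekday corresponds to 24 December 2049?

Friday

January 1, 2049 is a Friday.
Jan 1, 2049 → Feb 1, 2049: 31 days (January has 31).
Feb 1, 2049 → Mar 1, 2049: 28 days (February has 28).
Mar 1, 2049 → Apr 1, 2049: 31 days (March has 31).
Apr 1, 2049 → May 1, 2049: 30 days (April has 30).
May 1, 2049 → Jun 1, 2049: 31 days (May has 31).
Jun 1, 2049 → Jul 1, 2049: 30 days (June has 30).
Jul 1, 2049 → Aug 1, 2049: 31 days (July has 31).
Aug 1, 2049 → Sep 1, 2049: 31 days (August has 31).
Sep 1, 2049 → Oct 1, 2049: 30 days (September has 30).
Oct 1, 2049 → Nov 1, 2049: 31 days (October has 31).
Nov 1, 2049 → Dec 1, 2049: 30 days (November has 30).
Dec 1, 2049 → Dec 24, 2049: 23 days.
Total: 357 days.
357 mod 7 = 0, so Friday + 0 = Friday.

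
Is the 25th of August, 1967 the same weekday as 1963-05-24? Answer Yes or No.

Yes

From May 24, 1963 to Aug 25, 1967 is 1554 days.
1554 mod 7 = 0, so they are the same weekday.
(May 24, 1963 is a Friday; Aug 25, 1967 is a Friday.)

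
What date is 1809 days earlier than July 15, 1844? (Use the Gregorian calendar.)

August 2, 1839

−366 (one year; includes Feb 29, 1844) → Jul 15, 1843 (1443 left).
−365 (one year) → Jul 15, 1842 (1078 left).
−365 (one year) → Jul 15, 1841 (713 left).
−365 (one year) → Jul 15, 1840 (348 left).
−15 → Jun 30, 1840 (end of Jun, 30 days; 333 left).
−30 → May 31, 1840 (end of May, 31 days; 303 left).
−31 → Apr 30, 1840 (end of Apr, 30 days; 272 left).
−30 → Mar 31, 1840 (end of Mar, 31 days; 242 left).
−31 → Feb 29, 1840 (end of Feb, 29 days; 211 left).
−29 → Jan 31, 1840 (end of Jan, 31 days; 182 left).
−31 → Dec 31, 1839 (end of Dec, 31 days; 151 left).
−31 → Nov 30, 1839 (end of Nov, 30 days; 120 left).
−30 → Oct 31, 1839 (end of Oct, 31 days; 90 left).
−31 → Sep 30, 1839 (end of Sep, 30 days; 59 left).
−30 → Aug 31, 1839 (end of Aug, 31 days; 29 left).
−29 → Aug 2, 1839.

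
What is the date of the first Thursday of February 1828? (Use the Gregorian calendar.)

February 1, 1828 is a Friday.
The first Thursday is therefore February 7 (6 days later).

February 7, 1828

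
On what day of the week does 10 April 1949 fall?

January 1, 1949 is a Saturday.
Jan 1, 1949 → Feb 1, 1949: 31 days (January has 31).
Feb 1, 1949 → Mar 1, 1949: 28 days (February has 28).
Mar 1, 1949 → Apr 1, 1949: 31 days (March has 31).
Apr 1, 1949 → Apr 10, 1949: 9 days.
Total: 99 days.
99 mod 7 = 1, so Saturday + 1 = Sunday.

Sunday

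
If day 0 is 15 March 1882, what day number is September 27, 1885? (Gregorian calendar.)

Mar 15, 1882 → Mar 15, 1883: 365 days.
Mar 15, 1883 → Mar 15, 1884: 366 days (Feb 29, 1884 is in that span).
Mar 15, 1884 → Mar 15, 1885: 365 days.
Mar 15, 1885 → Apr 15, 1885: 31 days (March has 31).
Apr 15, 1885 → May 15, 1885: 30 days (April has 30).
May 15, 1885 → Jun 15, 1885: 31 days (May has 31).
Jun 15, 1885 → Jul 15, 1885: 30 days (June has 30).
Jul 15, 1885 → Aug 15, 1885: 31 days (July has 31).
Aug 15, 1885 → Sep 15, 1885: 31 days (August has 31).
Sep 15, 1885 → Sep 27, 1885: 12 days.
Total: 1292 days.

1292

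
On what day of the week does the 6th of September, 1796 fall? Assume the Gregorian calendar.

Doomsday rule: the anchor day for the 1700s is Sunday. For year 96: 96÷12 = 8 r 0, and 0÷4 = 0, so 8+0+0 = 8.
Sunday + 8 ≡ Monday — that's 1796's doomsday.
In September the doomsday date is Sep 5.
Sep 6 is 1 day after Sep 5; 1 mod 7 = 1, so Monday + 1 = Tuesday.

Tuesday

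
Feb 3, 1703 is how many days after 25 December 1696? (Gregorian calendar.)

2230

Dec 25, 1696 → Dec 25, 1697: 365 days.
Dec 25, 1697 → Dec 25, 1698: 365 days.
Dec 25, 1698 → Dec 25, 1699: 365 days.
Dec 25, 1699 → Dec 25, 1700: 365 days.
Dec 25, 1700 → Dec 25, 1701: 365 days.
Dec 25, 1701 → Dec 25, 1702: 365 days.
Dec 25, 1702 → Jan 25, 1703: 31 days (December has 31).
Jan 25, 1703 → Feb 3, 1703: 9 days.
Total: 2230 days.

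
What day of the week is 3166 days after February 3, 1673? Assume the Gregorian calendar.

Feb 3, 1673 is a Friday.
3166 mod 7 = 2, so 3166 days after a Friday is Friday + 2 = Sunday.

Sunday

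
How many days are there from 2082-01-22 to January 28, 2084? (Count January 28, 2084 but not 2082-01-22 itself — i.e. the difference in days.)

736

Jan 22, 2082 → Jan 22, 2083: 365 days.
Jan 22, 2083 → Feb 22, 2083: 31 days (January has 31).
Feb 22, 2083 → Mar 22, 2083: 28 days (February has 28).
Mar 22, 2083 → Apr 22, 2083: 31 days (March has 31).
Apr 22, 2083 → May 22, 2083: 30 days (April has 30).
May 22, 2083 → Jun 22, 2083: 31 days (May has 31).
Jun 22, 2083 → Jul 22, 2083: 30 days (June has 30).
Jul 22, 2083 → Aug 22, 2083: 31 days (July has 31).
Aug 22, 2083 → Sep 22, 2083: 31 days (August has 31).
Sep 22, 2083 → Oct 22, 2083: 30 days (September has 30).
Oct 22, 2083 → Nov 22, 2083: 31 days (October has 31).
Nov 22, 2083 → Dec 22, 2083: 30 days (November has 30).
Dec 22, 2083 → Jan 22, 2084: 31 days (December has 31).
Jan 22, 2084 → Jan 28, 2084: 6 days.
Total: 736 days.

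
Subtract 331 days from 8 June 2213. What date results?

−8 → May 31, 2213 (end of May, 31 days; 323 left).
−31 → Apr 30, 2213 (end of Apr, 30 days; 292 left).
−30 → Mar 31, 2213 (end of Mar, 31 days; 262 left).
−31 → Feb 28, 2213 (end of Feb, 28 days; 231 left).
−28 → Jan 31, 2213 (end of Jan, 31 days; 203 left).
−31 → Dec 31, 2212 (end of Dec, 31 days; 172 left).
−31 → Nov 30, 2212 (end of Nov, 30 days; 141 left).
−30 → Oct 31, 2212 (end of Oct, 31 days; 111 left).
−31 → Sep 30, 2212 (end of Sep, 30 days; 80 left).
−30 → Aug 31, 2212 (end of Aug, 31 days; 50 left).
−31 → Jul 31, 2212 (end of Jul, 31 days; 19 left).
−19 → Jul 12, 2212.

July 12, 2212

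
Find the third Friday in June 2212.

June 19, 2212

June 1, 2212 is a Monday.
The first Friday is therefore June 5 (4 days later).
The third Friday is 5 + 2×7 = June 19.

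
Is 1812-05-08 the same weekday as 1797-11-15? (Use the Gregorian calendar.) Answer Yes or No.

From Nov 15, 1797 to May 8, 1812 is 5287 days.
5287 mod 7 = 2, so they are different weekdays.
(Nov 15, 1797 is a Wednesday; May 8, 1812 is a Friday.)

No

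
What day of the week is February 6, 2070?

Doomsday rule: the anchor day for the 2000s is Tuesday. For year 70: 70÷12 = 5 r 10, and 10÷4 = 2, so 5+10+2 = 17.
Tuesday + 17 ≡ Friday — that's 2070's doomsday.
In February the doomsday date is Feb 28 (2070 is not a leap year).
Feb 6 is 22 days before Feb 28; 22 mod 7 = 1, so Friday − 1 = Thursday.

Thursday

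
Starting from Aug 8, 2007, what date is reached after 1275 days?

February 3, 2011

+366 (one year; includes Feb 29, 2008) → Aug 8, 2008 (909 left).
+365 (one year) → Aug 8, 2009 (544 left).
+365 (one year) → Aug 8, 2010 (179 left).
Aug has 31 days: +24 → Sep 1, 2010 (155 left).
Sep has 30 days: +30 → Oct 1, 2010 (125 left).
Oct has 31 days: +31 → Nov 1, 2010 (94 left).
Nov has 30 days: +30 → Dec 1, 2010 (64 left).
Dec has 31 days: +31 → Jan 1, 2011 (33 left).
Jan has 31 days: +31 → Feb 1, 2011 (2 left).
+2 → Feb 3, 2011.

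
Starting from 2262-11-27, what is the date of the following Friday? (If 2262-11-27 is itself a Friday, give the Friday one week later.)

November 28, 2262

Nov 27, 2262 is a Thursday.
From Thursday to the next Friday is 1 day.
Nov 27, 2262 + 1 = Nov 28, 2262.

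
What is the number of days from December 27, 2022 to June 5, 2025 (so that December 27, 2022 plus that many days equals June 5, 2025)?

891

Dec 27, 2022 → Dec 27, 2023: 365 days.
Dec 27, 2023 → Dec 27, 2024: 366 days (Feb 29, 2024 is in that span).
Dec 27, 2024 → Jan 27, 2025: 31 days (December has 31).
Jan 27, 2025 → Feb 27, 2025: 31 days (January has 31).
Feb 27, 2025 → Mar 27, 2025: 28 days (February has 28).
Mar 27, 2025 → Apr 27, 2025: 31 days (March has 31).
Apr 27, 2025 → May 27, 2025: 30 days (April has 30).
May 27, 2025 → Jun 5, 2025: 9 days.
Total: 891 days.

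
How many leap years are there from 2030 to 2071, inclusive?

Multiples of 4 in [2030,2071]: 10.
Of those, multiples of 100: 0 (not leap unless ÷400).
Multiples of 400: 0.
Leap years = 10 − 0 + 0 = 10.

10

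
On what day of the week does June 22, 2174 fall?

Wednesday

Doomsday rule: the anchor day for the 2100s is Sunday. For year 74: 74÷12 = 6 r 2, and 2÷4 = 0, so 6+2+0 = 8.
Sunday + 8 ≡ Monday — that's 2174's doomsday.
In June the doomsday date is Jun 6.
Jun 22 is 16 days after Jun 6; 16 mod 7 = 2, so Monday + 2 = Wednesday.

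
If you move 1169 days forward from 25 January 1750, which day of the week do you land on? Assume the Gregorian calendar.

First find the weekday of Jan 25, 1750. Doomsday rule: the anchor day for the 1700s is Sunday. For year 50: 50÷12 = 4 r 2, and 2÷4 = 0, so 4+2+0 = 6.
Sunday + 6 ≡ Saturday — that's 1750's doomsday.
In January the doomsday date is Jan 3 (1750 is not a leap year).
Jan 25 is 22 days after Jan 3; 22 mod 7 = 1, so Saturday + 1 = Sunday.
1169 mod 7 = 0, so 1169 days after a Sunday is Sunday + 0 = Sunday.

Sunday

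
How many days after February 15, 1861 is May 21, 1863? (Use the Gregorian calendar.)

825

Feb 15, 1861 → Feb 15, 1862: 365 days.
Feb 15, 1862 → Feb 15, 1863: 365 days.
Feb 15, 1863 → Mar 15, 1863: 28 days (February has 28).
Mar 15, 1863 → Apr 15, 1863: 31 days (March has 31).
Apr 15, 1863 → May 15, 1863: 30 days (April has 30).
May 15, 1863 → May 21, 1863: 6 days.
Total: 825 days.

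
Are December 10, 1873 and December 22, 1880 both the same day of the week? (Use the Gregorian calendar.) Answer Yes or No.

From Dec 10, 1873 to Dec 22, 1880 is 2569 days.
2569 mod 7 = 0, so they are the same weekday.
(Dec 10, 1873 is a Wednesday; Dec 22, 1880 is a Wednesday.)

Yes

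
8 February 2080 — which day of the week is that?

January 1, 2080 is a Monday.
Jan 1, 2080 → Feb 1, 2080: 31 days (January has 31).
Feb 1, 2080 → Feb 8, 2080: 7 days.
Total: 38 days.
38 mod 7 = 3, so Monday + 3 = Thursday.

Thursday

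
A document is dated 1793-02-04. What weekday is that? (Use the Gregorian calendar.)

Monday

Doomsday rule: the anchor day for the 1700s is Sunday. For year 93: 93÷12 = 7 r 9, and 9÷4 = 2, so 7+9+2 = 18.
Sunday + 18 ≡ Thursday — that's 1793's doomsday.
In February the doomsday date is Feb 28 (1793 is not a leap year).
Feb 4 is 24 days before Feb 28; 24 mod 7 = 3, so Thursday − 3 = Monday.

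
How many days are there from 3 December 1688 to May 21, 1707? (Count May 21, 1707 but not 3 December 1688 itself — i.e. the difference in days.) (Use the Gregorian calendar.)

Dec 3, 1688 → Dec 3, 1689: 365 days.
Dec 3, 1689 → Dec 3, 1690: 365 days.
Dec 3, 1690 → Dec 3, 1691: 365 days.
Dec 3, 1691 → Dec 3, 1692: 366 days (Feb 29, 1692 is in that span).
Dec 3, 1692 → Dec 3, 1693: 365 days.
Dec 3, 1693 → Dec 3, 1694: 365 days.
Dec 3, 1694 → Dec 3, 1695: 365 days.
Dec 3, 1695 → Dec 3, 1696: 366 days (Feb 29, 1696 is in that span).
Dec 3, 1696 → Dec 3, 1697: 365 days.
Dec 3, 1697 → Dec 3, 1698: 365 days.
Dec 3, 1698 → Dec 3, 1699: 365 days.
Dec 3, 1699 → Dec 3, 1700: 365 days.
Dec 3, 1700 → Dec 3, 1701: 365 days.
Dec 3, 1701 → Dec 3, 1702: 365 days.
Dec 3, 1702 → Dec 3, 1703: 365 days.
Dec 3, 1703 → Dec 3, 1704: 366 days (Feb 29, 1704 is in that span).
Dec 3, 1704 → Dec 3, 1705: 365 days.
Dec 3, 1705 → Dec 3, 1706: 365 days.
Dec 3, 1706 → Jan 3, 1707: 31 days (December has 31).
Jan 3, 1707 → Feb 3, 1707: 31 days (January has 31).
Feb 3, 1707 → Mar 3, 1707: 28 days (February has 28).
Mar 3, 1707 → Apr 3, 1707: 31 days (March has 31).
Apr 3, 1707 → May 3, 1707: 30 days (April has 30).
May 3, 1707 → May 21, 1707: 18 days.
Total: 6742 days.

6742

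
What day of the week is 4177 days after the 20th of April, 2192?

Wednesday

Apr 20, 2192 is a Friday.
4177 mod 7 = 5, so 4177 days after a Friday is Friday + 5 = Wednesday.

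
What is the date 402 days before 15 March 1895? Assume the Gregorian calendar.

−365 (one year) → Mar 15, 1894 (37 left).
−15 → Feb 28, 1894 (end of Feb, 28 days; 22 left).
−22 → Feb 6, 1894.

February 6, 1894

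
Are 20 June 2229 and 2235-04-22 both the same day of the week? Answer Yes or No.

From Jun 20, 2229 to Apr 22, 2235 is 2132 days.
2132 mod 7 = 4, so they are different weekdays.
(Jun 20, 2229 is a Saturday; Apr 22, 2235 is a Wednesday.)

No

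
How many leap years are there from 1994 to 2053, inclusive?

15

Multiples of 4 in [1994,2053]: 15.
Of those, multiples of 100: 1 (not leap unless ÷400).
Multiples of 400: 1.
Leap years = 15 − 1 + 1 = 15.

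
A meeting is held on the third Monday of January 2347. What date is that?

January 1, 2347 is a Wednesday.
The first Monday is therefore January 6 (5 days later).
The third Monday is 6 + 2×7 = January 20.

January 20, 2347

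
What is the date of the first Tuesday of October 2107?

October 1, 2107 is a Saturday.
The first Tuesday is therefore October 4 (3 days later).

October 4, 2107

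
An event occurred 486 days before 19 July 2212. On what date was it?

March 21, 2211

−366 (one year; includes Feb 29, 2212) → Jul 19, 2211 (120 left).
−19 → Jun 30, 2211 (end of Jun, 30 days; 101 left).
−30 → May 31, 2211 (end of May, 31 days; 71 left).
−31 → Apr 30, 2211 (end of Apr, 30 days; 40 left).
−30 → Mar 31, 2211 (end of Mar, 31 days; 10 left).
−10 → Mar 21, 2211.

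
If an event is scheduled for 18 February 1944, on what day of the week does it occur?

Friday

Doomsday rule: the anchor day for the 1900s is Wednesday. For year 44: 44÷12 = 3 r 8, and 8÷4 = 2, so 3+8+2 = 13.
Wednesday + 13 ≡ Tuesday — that's 1944's doomsday.
In February the doomsday date is Feb 29 (1944 is a leap year (divisible by 4)).
Feb 18 is 11 days before Feb 29; 11 mod 7 = 4, so Tuesday − 4 = Friday.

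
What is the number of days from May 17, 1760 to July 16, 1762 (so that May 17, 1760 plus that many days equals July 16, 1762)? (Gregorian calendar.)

790

May 17, 1760 → May 17, 1761: 365 days.
May 17, 1761 → May 17, 1762: 365 days.
May 17, 1762 → Jun 17, 1762: 31 days (May has 31).
Jun 17, 1762 → Jul 16, 1762: 29 days.
Total: 790 days.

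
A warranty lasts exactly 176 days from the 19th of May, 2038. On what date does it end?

November 11, 2038

May has 31 days: +13 → Jun 1, 2038 (163 left).
Jun has 30 days: +30 → Jul 1, 2038 (133 left).
Jul has 31 days: +31 → Aug 1, 2038 (102 left).
Aug has 31 days: +31 → Sep 1, 2038 (71 left).
Sep has 30 days: +30 → Oct 1, 2038 (41 left).
Oct has 31 days: +31 → Nov 1, 2038 (10 left).
+10 → Nov 11, 2038.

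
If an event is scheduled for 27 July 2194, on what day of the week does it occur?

Doomsday rule: the anchor day for the 2100s is Sunday. For year 94: 94÷12 = 7 r 10, and 10÷4 = 2, so 7+10+2 = 19.
Sunday + 19 ≡ Friday — that's 2194's doomsday.
In July the doomsday date is Jul 11.
Jul 27 is 16 days after Jul 11; 16 mod 7 = 2, so Friday + 2 = Sunday.

Sunday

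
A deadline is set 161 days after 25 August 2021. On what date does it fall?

February 2, 2022

Aug has 31 days: +7 → Sep 1, 2021 (154 left).
Sep has 30 days: +30 → Oct 1, 2021 (124 left).
Oct has 31 days: +31 → Nov 1, 2021 (93 left).
Nov has 30 days: +30 → Dec 1, 2021 (63 left).
Dec has 31 days: +31 → Jan 1, 2022 (32 left).
Jan has 31 days: +31 → Feb 1, 2022 (1 left).
+1 → Feb 2, 2022.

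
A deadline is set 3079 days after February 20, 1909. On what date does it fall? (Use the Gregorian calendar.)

+365 (one year) → Feb 20, 1910 (2714 left).
+365 (one year) → Feb 20, 1911 (2349 left).
+365 (one year) → Feb 20, 1912 (1984 left).
+366 (one year; includes Feb 29, 1912) → Feb 20, 1913 (1618 left).
+365 (one year) → Feb 20, 1914 (1253 left).
+365 (one year) → Feb 20, 1915 (888 left).
+365 (one year) → Feb 20, 1916 (523 left).
+366 (one year; includes Feb 29, 1916) → Feb 20, 1917 (157 left).
Feb has 28 days: +9 → Mar 1, 1917 (148 left).
Mar has 31 days: +31 → Apr 1, 1917 (117 left).
Apr has 30 days: +30 → May 1, 1917 (87 left).
May has 31 days: +31 → Jun 1, 1917 (56 left).
Jun has 30 days: +30 → Jul 1, 1917 (26 left).
+26 → Jul 27, 1917.

July 27, 1917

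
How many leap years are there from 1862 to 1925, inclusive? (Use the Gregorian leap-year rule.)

Multiples of 4 in [1862,1925]: 16.
Of those, multiples of 100: 1 (not leap unless ÷400).
Multiples of 400: 0.
Leap years = 16 − 1 + 0 = 15.

15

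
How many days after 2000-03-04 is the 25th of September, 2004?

1666

Mar 4, 2000 → Mar 4, 2001: 365 days.
Mar 4, 2001 → Mar 4, 2002: 365 days.
Mar 4, 2002 → Mar 4, 2003: 365 days.
Mar 4, 2003 → Mar 4, 2004: 366 days (Feb 29, 2004 is in that span).
Mar 4, 2004 → Apr 4, 2004: 31 days (March has 31).
Apr 4, 2004 → May 4, 2004: 30 days (April has 30).
May 4, 2004 → Jun 4, 2004: 31 days (May has 31).
Jun 4, 2004 → Jul 4, 2004: 30 days (June has 30).
Jul 4, 2004 → Aug 4, 2004: 31 days (July has 31).
Aug 4, 2004 → Sep 4, 2004: 31 days (August has 31).
Sep 4, 2004 → Sep 25, 2004: 21 days.
Total: 1666 days.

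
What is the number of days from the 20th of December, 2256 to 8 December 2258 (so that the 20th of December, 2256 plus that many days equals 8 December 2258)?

718

Dec 20, 2256 → Dec 20, 2257: 365 days.
Dec 20, 2257 → Jan 20, 2258: 31 days (December has 31).
Jan 20, 2258 → Feb 20, 2258: 31 days (January has 31).
Feb 20, 2258 → Mar 20, 2258: 28 days (February has 28).
Mar 20, 2258 → Apr 20, 2258: 31 days (March has 31).
Apr 20, 2258 → May 20, 2258: 30 days (April has 30).
May 20, 2258 → Jun 20, 2258: 31 days (May has 31).
Jun 20, 2258 → Jul 20, 2258: 30 days (June has 30).
Jul 20, 2258 → Aug 20, 2258: 31 days (July has 31).
Aug 20, 2258 → Sep 20, 2258: 31 days (August has 31).
Sep 20, 2258 → Oct 20, 2258: 30 days (September has 30).
Oct 20, 2258 → Nov 20, 2258: 31 days (October has 31).
Nov 20, 2258 → Dec 8, 2258: 18 days.
Total: 718 days.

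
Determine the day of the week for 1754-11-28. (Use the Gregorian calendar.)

Doomsday rule: the anchor day for the 1700s is Sunday. For year 54: 54÷12 = 4 r 6, and 6÷4 = 1, so 4+6+1 = 11.
Sunday + 11 ≡ Thursday — that's 1754's doomsday.
In November the doomsday date is Nov 7.
Nov 28 is 21 days after Nov 7; 21 mod 7 = 0, so Thursday + 0 = Thursday.

Thursday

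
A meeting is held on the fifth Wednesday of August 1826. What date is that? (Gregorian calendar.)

August 1, 1826 is a Tuesday.
The first Wednesday is therefore August 2 (1 days later).
The fifth Wednesday is 2 + 4×7 = August 30.

August 30, 1826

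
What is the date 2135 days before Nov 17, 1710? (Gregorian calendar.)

−365 (one year) → Nov 17, 1709 (1770 left).
−365 (one year) → Nov 17, 1708 (1405 left).
−366 (one year; includes Feb 29, 1708) → Nov 17, 1707 (1039 left).
−365 (one year) → Nov 17, 1706 (674 left).
−365 (one year) → Nov 17, 1705 (309 left).
−17 → Oct 31, 1705 (end of Oct, 31 days; 292 left).
−31 → Sep 30, 1705 (end of Sep, 30 days; 261 left).
−30 → Aug 31, 1705 (end of Aug, 31 days; 231 left).
−31 → Jul 31, 1705 (end of Jul, 31 days; 200 left).
−31 → Jun 30, 1705 (end of Jun, 30 days; 169 left).
−30 → May 31, 1705 (end of May, 31 days; 139 left).
−31 → Apr 30, 1705 (end of Apr, 30 days; 108 left).
−30 → Mar 31, 1705 (end of Mar, 31 days; 78 left).
−31 → Feb 28, 1705 (end of Feb, 28 days; 47 left).
−28 → Jan 31, 1705 (end of Jan, 31 days; 19 left).
−19 → Jan 12, 1705.

January 12, 1705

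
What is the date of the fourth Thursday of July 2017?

July 27, 2017

July 1, 2017 is a Saturday.
The first Thursday is therefore July 6 (5 days later).
The fourth Thursday is 6 + 3×7 = July 27.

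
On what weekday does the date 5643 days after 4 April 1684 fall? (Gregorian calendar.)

First find the weekday of Apr 4, 1684. Doomsday rule: the anchor day for the 1600s is Tuesday. For year 84: 84÷12 = 7 r 0, and 0÷4 = 0, so 7+0+0 = 7.
Tuesday + 7 ≡ Tuesday — that's 1684's doomsday.
In April the doomsday date is Apr 4.
Apr 4 is the doomsday itself: Tuesday.
5643 mod 7 = 1, so 5643 days after a Tuesday is Tuesday + 1 = Wednesday.

Wednesday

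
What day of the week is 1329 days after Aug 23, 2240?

First find the weekday of Aug 23, 2240. Doomsday rule: the anchor day for the 2200s is Friday. For year 40: 40÷12 = 3 r 4, and 4÷4 = 1, so 3+4+1 = 8.
Friday + 8 ≡ Saturday — that's 2240's doomsday.
In August the doomsday date is Aug 8.
Aug 23 is 15 days after Aug 8; 15 mod 7 = 1, so Saturday + 1 = Sunday.
1329 mod 7 = 6, so 1329 days after a Sunday is Sunday + 6 = Saturday.

Saturday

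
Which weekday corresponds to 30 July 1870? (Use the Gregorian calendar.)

Saturday

January 1, 1870 is a Saturday.
Jan 1, 1870 → Feb 1, 1870: 31 days (January has 31).
Feb 1, 1870 → Mar 1, 1870: 28 days (February has 28).
Mar 1, 1870 → Apr 1, 1870: 31 days (March has 31).
Apr 1, 1870 → May 1, 1870: 30 days (April has 30).
May 1, 1870 → Jun 1, 1870: 31 days (May has 31).
Jun 1, 1870 → Jul 1, 1870: 30 days (June has 30).
Jul 1, 1870 → Jul 30, 1870: 29 days.
Total: 210 days.
210 mod 7 = 0, so Saturday + 0 = Saturday.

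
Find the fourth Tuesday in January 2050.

January 25, 2050

January 1, 2050 is a Saturday.
The first Tuesday is therefore January 4 (3 days later).
The fourth Tuesday is 4 + 3×7 = January 25.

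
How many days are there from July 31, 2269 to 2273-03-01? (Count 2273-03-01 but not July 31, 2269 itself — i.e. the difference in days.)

1309

Jul 31, 2269 → Jul 31, 2270: 365 days.
Jul 31, 2270 → Jul 31, 2271: 365 days.
Jul 31, 2271 → Jul 31, 2272: 366 days (Feb 29, 2272 is in that span).
Jul 31, 2272 → Aug 31, 2272: 31 days (July has 31).
Aug 31, 2272 → Sep 30, 2272: 30 days (August has 31).
Sep 30, 2272 → Oct 30, 2272: 30 days (September has 30).
Oct 30, 2272 → Nov 30, 2272: 31 days (October has 31).
Nov 30, 2272 → Dec 30, 2272: 30 days (November has 30).
Dec 30, 2272 → Jan 30, 2273: 31 days (December has 31).
Jan 30, 2273 → Feb 28, 2273: 29 days (January has 31).
Feb 28, 2273 → Mar 1, 2273: 1 days.
Total: 1309 days.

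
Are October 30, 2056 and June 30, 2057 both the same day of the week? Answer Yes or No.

No

From Oct 30, 2056 to Jun 30, 2057 is 243 days.
243 mod 7 = 5, so they are different weekdays.
(Oct 30, 2056 is a Monday; Jun 30, 2057 is a Saturday.)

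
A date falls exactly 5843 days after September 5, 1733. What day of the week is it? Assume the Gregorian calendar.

Thursday

First find the weekday of Sep 5, 1733. Doomsday rule: the anchor day for the 1700s is Sunday. For year 33: 33÷12 = 2 r 9, and 9÷4 = 2, so 2+9+2 = 13.
Sunday + 13 ≡ Saturday — that's 1733's doomsday.
In September the doomsday date is Sep 5.
Sep 5 is the doomsday itself: Saturday.
5843 mod 7 = 5, so 5843 days after a Saturday is Saturday + 5 = Thursday.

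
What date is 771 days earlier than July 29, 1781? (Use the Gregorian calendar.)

−365 (one year) → Jul 29, 1780 (406 left).
−366 (one year; includes Feb 29, 1780) → Jul 29, 1779 (40 left).
−29 → Jun 30, 1779 (end of Jun, 30 days; 11 left).
−11 → Jun 19, 1779.

June 19, 1779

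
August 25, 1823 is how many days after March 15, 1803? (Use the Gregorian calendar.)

7468

Mar 15, 1803 → Mar 15, 1804: 366 days (Feb 29, 1804 is in that span).
Mar 15, 1804 → Mar 15, 1805: 365 days.
Mar 15, 1805 → Mar 15, 1806: 365 days.
Mar 15, 1806 → Mar 15, 1807: 365 days.
Mar 15, 1807 → Mar 15, 1808: 366 days (Feb 29, 1808 is in that span).
Mar 15, 1808 → Mar 15, 1809: 365 days.
Mar 15, 1809 → Mar 15, 1810: 365 days.
Mar 15, 1810 → Mar 15, 1811: 365 days.
Mar 15, 1811 → Mar 15, 1812: 366 days (Feb 29, 1812 is in that span).
Mar 15, 1812 → Mar 15, 1813: 365 days.
Mar 15, 1813 → Mar 15, 1814: 365 days.
Mar 15, 1814 → Mar 15, 1815: 365 days.
Mar 15, 1815 → Mar 15, 1816: 366 days (Feb 29, 1816 is in that span).
Mar 15, 1816 → Mar 15, 1817: 365 days.
Mar 15, 1817 → Mar 15, 1818: 365 days.
Mar 15, 1818 → Mar 15, 1819: 365 days.
Mar 15, 1819 → Mar 15, 1820: 366 days (Feb 29, 1820 is in that span).
Mar 15, 1820 → Mar 15, 1821: 365 days.
Mar 15, 1821 → Mar 15, 1822: 365 days.
Mar 15, 1822 → Mar 15, 1823: 365 days.
Mar 15, 1823 → Apr 15, 1823: 31 days (March has 31).
Apr 15, 1823 → May 15, 1823: 30 days (April has 30).
May 15, 1823 → Jun 15, 1823: 31 days (May has 31).
Jun 15, 1823 → Jul 15, 1823: 30 days (June has 30).
Jul 15, 1823 → Aug 15, 1823: 31 days (July has 31).
Aug 15, 1823 → Aug 25, 1823: 10 days.
Total: 7468 days.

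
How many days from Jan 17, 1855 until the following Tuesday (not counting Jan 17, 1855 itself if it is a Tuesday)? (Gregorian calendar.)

6

Jan 17, 1855 is a Wednesday.
From Wednesday to the next Tuesday is 6 days.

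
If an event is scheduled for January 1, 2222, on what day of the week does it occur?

Tuesday

Doomsday rule: the anchor day for the 2200s is Friday. For year 22: 22÷12 = 1 r 10, and 10÷4 = 2, so 1+10+2 = 13.
Friday + 13 ≡ Thursday — that's 2222's doomsday.
In January the doomsday date is Jan 3 (2222 is not a leap year).
Jan 1 is 2 days before Jan 3; 2 mod 7 = 2, so Thursday − 2 = Tuesday.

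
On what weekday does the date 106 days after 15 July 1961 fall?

Sunday

Jul 15, 1961 is a Saturday.
106 mod 7 = 1, so 106 days after a Saturday is Saturday + 1 = Sunday.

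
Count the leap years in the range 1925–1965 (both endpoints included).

10

Multiples of 4 in [1925,1965]: 10.
Of those, multiples of 100: 0 (not leap unless ÷400).
Multiples of 400: 0.
Leap years = 10 − 0 + 0 = 10.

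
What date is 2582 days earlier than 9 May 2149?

April 14, 2142

−365 (one year) → May 9, 2148 (2217 left).
−366 (one year; includes Feb 29, 2148) → May 9, 2147 (1851 left).
−365 (one year) → May 9, 2146 (1486 left).
−365 (one year) → May 9, 2145 (1121 left).
−365 (one year) → May 9, 2144 (756 left).
−366 (one year; includes Feb 29, 2144) → May 9, 2143 (390 left).
−9 → Apr 30, 2143 (end of Apr, 30 days; 381 left).
−30 → Mar 31, 2143 (end of Mar, 31 days; 351 left).
−31 → Feb 28, 2143 (end of Feb, 28 days; 320 left).
−28 → Jan 31, 2143 (end of Jan, 31 days; 292 left).
−31 → Dec 31, 2142 (end of Dec, 31 days; 261 left).
−31 → Nov 30, 2142 (end of Nov, 30 days; 230 left).
−30 → Oct 31, 2142 (end of Oct, 31 days; 200 left).
−31 → Sep 30, 2142 (end of Sep, 30 days; 169 left).
−30 → Aug 31, 2142 (end of Aug, 31 days; 139 left).
−31 → Jul 31, 2142 (end of Jul, 31 days; 108 left).
−31 → Jun 30, 2142 (end of Jun, 30 days; 77 left).
−30 → May 31, 2142 (end of May, 31 days; 47 left).
−31 → Apr 30, 2142 (end of Apr, 30 days; 16 left).
−16 → Apr 14, 2142.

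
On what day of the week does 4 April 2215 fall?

Tuesday

Doomsday rule: the anchor day for the 2200s is Friday. For year 15: 15÷12 = 1 r 3, and 3÷4 = 0, so 1+3+0 = 4.
Friday + 4 ≡ Tuesday — that's 2215's doomsday.
In April the doomsday date is Apr 4.
Apr 4 is the doomsday itself: Tuesday.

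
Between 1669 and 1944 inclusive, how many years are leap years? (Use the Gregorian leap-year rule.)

66

Multiples of 4 in [1669,1944]: 69.
Of those, multiples of 100: 3 (not leap unless ÷400).
Multiples of 400: 0.
Leap years = 69 − 3 + 0 = 66.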